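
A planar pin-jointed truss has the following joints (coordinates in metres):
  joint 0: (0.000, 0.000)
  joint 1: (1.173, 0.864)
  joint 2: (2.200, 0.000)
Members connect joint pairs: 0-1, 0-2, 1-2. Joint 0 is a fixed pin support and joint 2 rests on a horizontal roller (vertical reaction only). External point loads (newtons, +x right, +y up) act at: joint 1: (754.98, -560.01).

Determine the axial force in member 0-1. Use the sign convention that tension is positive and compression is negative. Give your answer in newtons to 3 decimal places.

N=3 nodes, M=3 members, R=3 reactions → 2N=6, M+R=6
member 0 (0-1): L=1.4569, (cx,cy)=(0.8052,0.5931)
member 1 (0-2): L=2.2000, (cx,cy)=(1.0000,0.0000)
member 2 (1-2): L=1.3421, (cx,cy)=(0.7652,-0.6438)
solve A·x = −loads:
  F[0-1] = +59.1483 N (tension)
  F[0-2] = +707.3562 N (tension)
  F[1-2] = -924.3825 N (compression)
  Rx@0 = -754.9800 N
  Ry@0 = -35.0784 N
  Ry@2 = +595.0884 N

59.148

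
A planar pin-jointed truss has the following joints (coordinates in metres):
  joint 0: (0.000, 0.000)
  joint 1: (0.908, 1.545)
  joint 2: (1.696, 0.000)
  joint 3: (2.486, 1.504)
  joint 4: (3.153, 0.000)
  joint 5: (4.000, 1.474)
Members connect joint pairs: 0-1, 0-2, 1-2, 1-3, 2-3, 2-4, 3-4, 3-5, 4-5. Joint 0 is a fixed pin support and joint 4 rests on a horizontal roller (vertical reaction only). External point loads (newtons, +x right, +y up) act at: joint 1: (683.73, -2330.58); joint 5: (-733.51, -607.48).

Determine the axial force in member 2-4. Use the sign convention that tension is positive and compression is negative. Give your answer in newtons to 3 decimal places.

N=6 nodes, M=9 members, R=3 reactions → 2N=12, M+R=12
member 0 (0-1): L=1.7921, (cx,cy)=(0.5067,0.8621)
member 1 (0-2): L=1.6960, (cx,cy)=(1.0000,0.0000)
member 2 (1-2): L=1.7343, (cx,cy)=(0.4543,-0.8908)
member 3 (1-3): L=1.5785, (cx,cy)=(0.9997,-0.0260)
member 4 (2-3): L=1.6989, (cx,cy)=(0.4650,0.8853)
member 5 (2-4): L=1.4570, (cx,cy)=(1.0000,0.0000)
member 6 (3-4): L=1.6453, (cx,cy)=(0.4054,-0.9141)
member 7 (3-5): L=1.5143, (cx,cy)=(0.9998,-0.0198)
member 8 (4-5): L=1.7000, (cx,cy)=(0.4982,0.8670)
solve A·x = −loads:
  F[0-1] = -1744.6298 N (compression)
  F[0-2] = +834.1867 N (tension)
  F[1-2] = -893.8846 N (compression)
  F[1-3] = -1161.9532 N (compression)
  F[2-3] = +899.4609 N (tension)
  F[2-4] = +9.7853 N (tension)
  F[3-4] = -895.8632 N (compression)
  F[3-5] = -380.1823 N (compression)
  F[4-5] = -709.3185 N (compression)
  Rx@0 = +49.7800 N
  Ry@0 = +1504.1064 N
  Ry@4 = +1433.9536 N

9.785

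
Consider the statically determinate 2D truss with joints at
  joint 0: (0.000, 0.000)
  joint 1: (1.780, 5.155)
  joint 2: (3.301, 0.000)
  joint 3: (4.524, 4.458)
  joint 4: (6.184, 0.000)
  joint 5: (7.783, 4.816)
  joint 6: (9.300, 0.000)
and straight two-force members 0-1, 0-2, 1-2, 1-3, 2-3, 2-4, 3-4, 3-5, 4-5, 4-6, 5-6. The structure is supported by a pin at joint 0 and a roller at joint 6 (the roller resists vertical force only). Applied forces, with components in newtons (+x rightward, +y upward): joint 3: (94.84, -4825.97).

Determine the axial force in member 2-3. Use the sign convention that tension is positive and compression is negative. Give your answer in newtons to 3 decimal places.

N=7 nodes, M=11 members, R=3 reactions → 2N=14, M+R=14
member 0 (0-1): L=5.4537, (cx,cy)=(0.3264,0.9452)
member 1 (0-2): L=3.3010, (cx,cy)=(1.0000,0.0000)
member 2 (1-2): L=5.3747, (cx,cy)=(0.2830,-0.9591)
member 3 (1-3): L=2.8311, (cx,cy)=(0.9692,-0.2462)
member 4 (2-3): L=4.6227, (cx,cy)=(0.2646,0.9644)
member 5 (2-4): L=2.8830, (cx,cy)=(1.0000,0.0000)
member 6 (3-4): L=4.7570, (cx,cy)=(0.3490,-0.9371)
member 7 (3-5): L=3.2786, (cx,cy)=(0.9940,0.1092)
member 8 (4-5): L=5.0745, (cx,cy)=(0.3151,0.9491)
member 9 (4-6): L=3.1160, (cx,cy)=(1.0000,0.0000)
member 10 (5-6): L=5.0493, (cx,cy)=(0.3004,-0.9538)
solve A·x = −loads:
  F[0-1] = -2573.8607 N (compression)
  F[0-2] = +934.9127 N (tension)
  F[1-2] = +2982.6132 N (tension)
  F[1-3] = -1737.6102 N (compression)
  F[2-3] = -2966.3878 N (compression)
  F[2-4] = +2563.7659 N (tension)
  F[3-4] = -2741.9474 N (compression)
  F[3-5] = -1616.6105 N (compression)
  F[4-5] = +2707.5139 N (tension)
  F[4-6] = +753.7949 N (tension)
  F[5-6] = -2508.9753 N (compression)
  Rx@0 = -94.8400 N
  Ry@0 = +2432.9071 N
  Ry@6 = +2393.0629 N

-2966.388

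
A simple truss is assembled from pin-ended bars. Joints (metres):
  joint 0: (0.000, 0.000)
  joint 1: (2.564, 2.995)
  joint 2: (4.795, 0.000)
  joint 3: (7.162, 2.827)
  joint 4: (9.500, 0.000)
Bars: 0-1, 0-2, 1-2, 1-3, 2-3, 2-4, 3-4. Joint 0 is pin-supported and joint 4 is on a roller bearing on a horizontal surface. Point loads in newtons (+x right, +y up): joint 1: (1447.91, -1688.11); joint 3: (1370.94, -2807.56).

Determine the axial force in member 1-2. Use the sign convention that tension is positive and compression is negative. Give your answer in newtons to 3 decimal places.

N=5 nodes, M=7 members, R=3 reactions → 2N=10, M+R=10
member 0 (0-1): L=3.9426, (cx,cy)=(0.6503,0.7597)
member 1 (0-2): L=4.7950, (cx,cy)=(1.0000,0.0000)
member 2 (1-2): L=3.7346, (cx,cy)=(0.5974,-0.8020)
member 3 (1-3): L=4.6011, (cx,cy)=(0.9993,-0.0365)
member 4 (2-3): L=3.6871, (cx,cy)=(0.6420,0.7667)
member 5 (2-4): L=4.7050, (cx,cy)=(1.0000,0.0000)
member 6 (3-4): L=3.6685, (cx,cy)=(0.6373,-0.7706)
solve A·x = −loads:
  F[0-1] = -1394.0857 N (compression)
  F[0-2] = +3725.4682 N (tension)
  F[1-2] = -696.1202 N (compression)
  F[1-3] = -1939.9712 N (compression)
  F[2-3] = +728.1022 N (tension)
  F[2-4] = +2842.1977 N (tension)
  F[3-4] = -4459.6712 N (compression)
  Rx@0 = -2818.8500 N
  Ry@0 = +1059.0177 N
  Ry@4 = +3436.6523 N

-696.120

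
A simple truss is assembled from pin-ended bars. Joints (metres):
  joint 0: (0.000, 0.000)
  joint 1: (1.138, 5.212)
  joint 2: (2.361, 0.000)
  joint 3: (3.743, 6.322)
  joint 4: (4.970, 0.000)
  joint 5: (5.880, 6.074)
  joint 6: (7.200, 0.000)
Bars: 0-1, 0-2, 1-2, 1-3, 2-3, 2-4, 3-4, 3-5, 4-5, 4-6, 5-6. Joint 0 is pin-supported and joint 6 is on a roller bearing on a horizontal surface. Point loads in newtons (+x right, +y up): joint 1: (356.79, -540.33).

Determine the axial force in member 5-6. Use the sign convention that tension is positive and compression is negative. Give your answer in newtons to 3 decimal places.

-351.700

N=7 nodes, M=11 members, R=3 reactions → 2N=14, M+R=14
member 0 (0-1): L=5.3348, (cx,cy)=(0.2133,0.9770)
member 1 (0-2): L=2.3610, (cx,cy)=(1.0000,0.0000)
member 2 (1-2): L=5.3536, (cx,cy)=(0.2284,-0.9736)
member 3 (1-3): L=2.8316, (cx,cy)=(0.9200,0.3920)
member 4 (2-3): L=6.4713, (cx,cy)=(0.2136,0.9769)
member 5 (2-4): L=2.6090, (cx,cy)=(1.0000,0.0000)
member 6 (3-4): L=6.4400, (cx,cy)=(0.1905,-0.9817)
member 7 (3-5): L=2.1513, (cx,cy)=(0.9933,-0.1153)
member 8 (4-5): L=6.1418, (cx,cy)=(0.1482,0.9890)
member 9 (4-6): L=2.2300, (cx,cy)=(1.0000,0.0000)
member 10 (5-6): L=6.2158, (cx,cy)=(0.2124,-0.9772)
solve A·x = −loads:
  F[0-1] = -201.2845 N (compression)
  F[0-2] = +399.7273 N (tension)
  F[1-2] = -479.9744 N (compression)
  F[1-3] = -315.3154 N (compression)
  F[2-3] = +478.3169 N (tension)
  F[2-4] = +187.9305 N (tension)
  F[3-4] = -335.4303 N (compression)
  F[3-5] = -124.8537 N (compression)
  F[4-5] = +332.9607 N (tension)
  F[4-6] = +74.6881 N (tension)
  F[5-6] = -351.7005 N (compression)
  Rx@0 = -356.7900 N
  Ry@0 = +196.6515 N
  Ry@6 = +343.6785 N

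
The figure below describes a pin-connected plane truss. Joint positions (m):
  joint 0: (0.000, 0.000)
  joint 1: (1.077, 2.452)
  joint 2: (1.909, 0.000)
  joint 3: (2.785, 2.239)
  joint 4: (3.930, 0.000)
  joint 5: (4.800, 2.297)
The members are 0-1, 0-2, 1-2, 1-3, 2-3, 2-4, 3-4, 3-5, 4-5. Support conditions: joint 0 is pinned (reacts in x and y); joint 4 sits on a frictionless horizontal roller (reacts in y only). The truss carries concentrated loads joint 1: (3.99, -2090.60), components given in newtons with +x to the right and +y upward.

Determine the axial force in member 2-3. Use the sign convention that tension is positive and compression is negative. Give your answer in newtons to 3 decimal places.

N=6 nodes, M=9 members, R=3 reactions → 2N=12, M+R=12
member 0 (0-1): L=2.6781, (cx,cy)=(0.4022,0.9156)
member 1 (0-2): L=1.9090, (cx,cy)=(1.0000,0.0000)
member 2 (1-2): L=2.5893, (cx,cy)=(0.3213,-0.9470)
member 3 (1-3): L=1.7212, (cx,cy)=(0.9923,-0.1237)
member 4 (2-3): L=2.4043, (cx,cy)=(0.3644,0.9313)
member 5 (2-4): L=2.0210, (cx,cy)=(1.0000,0.0000)
member 6 (3-4): L=2.5148, (cx,cy)=(0.4553,-0.8903)
member 7 (3-5): L=2.0158, (cx,cy)=(0.9996,0.0288)
member 8 (4-5): L=2.4562, (cx,cy)=(0.3542,0.9352)
solve A·x = −loads:
  F[0-1] = -1654.9083 N (compression)
  F[0-2] = +669.5121 N (tension)
  F[1-2] = -542.4159 N (compression)
  F[1-3] = -499.0584 N (compression)
  F[2-3] = +551.5657 N (tension)
  F[2-4] = +294.2581 N (tension)
  F[3-4] = -646.2848 N (compression)
  F[3-5] = +0.0000 N (tension)
  F[4-5] = -0.0000 N (compression)
  Rx@0 = -3.9900 N
  Ry@0 = +1515.1904 N
  Ry@4 = +575.4096 N

551.566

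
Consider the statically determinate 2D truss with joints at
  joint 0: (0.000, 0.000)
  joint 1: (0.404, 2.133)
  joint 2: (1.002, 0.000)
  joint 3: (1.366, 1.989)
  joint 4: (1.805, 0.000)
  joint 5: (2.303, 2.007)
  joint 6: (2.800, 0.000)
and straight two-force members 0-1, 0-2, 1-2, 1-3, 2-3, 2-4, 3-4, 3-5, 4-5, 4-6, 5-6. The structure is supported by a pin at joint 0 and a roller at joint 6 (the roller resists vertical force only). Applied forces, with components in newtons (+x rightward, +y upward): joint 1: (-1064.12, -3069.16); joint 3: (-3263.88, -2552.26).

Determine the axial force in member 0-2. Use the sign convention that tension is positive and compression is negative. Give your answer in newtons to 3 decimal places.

-2990.312

N=7 nodes, M=11 members, R=3 reactions → 2N=14, M+R=14
member 0 (0-1): L=2.1709, (cx,cy)=(0.1861,0.9825)
member 1 (0-2): L=1.0020, (cx,cy)=(1.0000,0.0000)
member 2 (1-2): L=2.2152, (cx,cy)=(0.2699,-0.9629)
member 3 (1-3): L=0.9727, (cx,cy)=(0.9890,-0.1480)
member 4 (2-3): L=2.0220, (cx,cy)=(0.1800,0.9837)
member 5 (2-4): L=0.8030, (cx,cy)=(1.0000,0.0000)
member 6 (3-4): L=2.0369, (cx,cy)=(0.2155,-0.9765)
member 7 (3-5): L=0.9372, (cx,cy)=(0.9998,0.0192)
member 8 (4-5): L=2.0679, (cx,cy)=(0.2408,0.9706)
member 9 (4-6): L=0.9950, (cx,cy)=(1.0000,0.0000)
member 10 (5-6): L=2.0676, (cx,cy)=(0.2404,-0.9707)
solve A·x = −loads:
  F[0-1] = -7188.1636 N (compression)
  F[0-2] = -2990.3116 N (compression)
  F[1-2] = +4373.4770 N (tension)
  F[1-3] = -1470.3813 N (compression)
  F[2-3] = -4281.0484 N (compression)
  F[2-4] = -1039.0391 N (compression)
  F[3-4] = +1489.9866 N (tension)
  F[3-5] = +718.0397 N (tension)
  F[4-5] = -1499.0905 N (compression)
  F[4-6] = -356.8836 N (compression)
  F[5-6] = +1484.7084 N (tension)
  Rx@0 = +4328.0000 N
  Ry@0 = +7062.5977 N
  Ry@6 = -1441.1777 N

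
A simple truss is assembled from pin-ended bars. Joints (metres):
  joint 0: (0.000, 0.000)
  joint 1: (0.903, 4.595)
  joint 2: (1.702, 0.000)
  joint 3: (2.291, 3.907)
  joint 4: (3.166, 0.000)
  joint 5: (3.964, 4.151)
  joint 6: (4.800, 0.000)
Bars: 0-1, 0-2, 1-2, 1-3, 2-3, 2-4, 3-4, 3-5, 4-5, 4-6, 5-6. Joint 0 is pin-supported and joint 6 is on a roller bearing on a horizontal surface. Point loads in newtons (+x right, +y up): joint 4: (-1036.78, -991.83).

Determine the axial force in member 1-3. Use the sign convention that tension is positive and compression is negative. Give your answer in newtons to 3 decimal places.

N=7 nodes, M=11 members, R=3 reactions → 2N=14, M+R=14
member 0 (0-1): L=4.6829, (cx,cy)=(0.1928,0.9812)
member 1 (0-2): L=1.7020, (cx,cy)=(1.0000,0.0000)
member 2 (1-2): L=4.6639, (cx,cy)=(0.1713,-0.9852)
member 3 (1-3): L=1.5492, (cx,cy)=(0.8960,-0.4441)
member 4 (2-3): L=3.9511, (cx,cy)=(0.1491,0.9888)
member 5 (2-4): L=1.4640, (cx,cy)=(1.0000,0.0000)
member 6 (3-4): L=4.0038, (cx,cy)=(0.2185,-0.9758)
member 7 (3-5): L=1.6907, (cx,cy)=(0.9895,0.1443)
member 8 (4-5): L=4.2270, (cx,cy)=(0.1888,0.9820)
member 9 (4-6): L=1.6340, (cx,cy)=(1.0000,0.0000)
member 10 (5-6): L=4.2343, (cx,cy)=(0.1974,-0.9803)
solve A·x = −loads:
  F[0-1] = -344.0933 N (compression)
  F[0-2] = -970.4286 N (compression)
  F[1-2] = +411.5565 N (tension)
  F[1-3] = -152.7469 N (compression)
  F[2-3] = -410.0540 N (compression)
  F[2-4] = -838.7962 N (compression)
  F[3-4] = +306.4008 N (tension)
  F[3-5] = -267.7487 N (compression)
  F[4-5] = +705.5223 N (tension)
  F[4-6] = +131.7530 N (tension)
  F[5-6] = -667.3300 N (compression)
  Rx@0 = +1036.7800 N
  Ry@0 = +337.6355 N
  Ry@6 = +654.1945 N

-152.747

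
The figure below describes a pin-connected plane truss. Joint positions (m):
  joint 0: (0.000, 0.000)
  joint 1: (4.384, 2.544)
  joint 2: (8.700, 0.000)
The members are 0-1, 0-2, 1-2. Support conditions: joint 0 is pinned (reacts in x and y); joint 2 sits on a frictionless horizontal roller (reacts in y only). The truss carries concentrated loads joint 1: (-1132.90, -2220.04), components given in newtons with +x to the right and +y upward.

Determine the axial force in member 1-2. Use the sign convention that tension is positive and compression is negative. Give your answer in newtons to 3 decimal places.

N=3 nodes, M=3 members, R=3 reactions → 2N=6, M+R=6
member 0 (0-1): L=5.0687, (cx,cy)=(0.8649,0.5019)
member 1 (0-2): L=8.7000, (cx,cy)=(1.0000,0.0000)
member 2 (1-2): L=5.0100, (cx,cy)=(0.8615,-0.5078)
solve A·x = −loads:
  F[0-1] = -2854.3524 N (compression)
  F[0-2] = +1335.8910 N (tension)
  F[1-2] = -1550.6887 N (compression)
  Rx@0 = +1132.9000 N
  Ry@0 = +1432.6196 N
  Ry@2 = +787.4204 N

-1550.689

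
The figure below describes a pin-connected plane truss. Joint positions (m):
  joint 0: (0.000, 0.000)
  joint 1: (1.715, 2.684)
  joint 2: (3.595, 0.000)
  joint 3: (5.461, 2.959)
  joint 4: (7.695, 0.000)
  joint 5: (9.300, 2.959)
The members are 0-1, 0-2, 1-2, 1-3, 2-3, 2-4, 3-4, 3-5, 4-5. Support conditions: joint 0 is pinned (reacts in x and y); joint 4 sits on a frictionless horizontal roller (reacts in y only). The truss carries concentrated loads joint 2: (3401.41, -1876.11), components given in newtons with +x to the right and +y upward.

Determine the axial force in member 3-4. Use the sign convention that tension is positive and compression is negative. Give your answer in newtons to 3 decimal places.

-1098.244

N=6 nodes, M=9 members, R=3 reactions → 2N=12, M+R=12
member 0 (0-1): L=3.1851, (cx,cy)=(0.5384,0.8427)
member 1 (0-2): L=3.5950, (cx,cy)=(1.0000,0.0000)
member 2 (1-2): L=3.2769, (cx,cy)=(0.5737,-0.8191)
member 3 (1-3): L=3.7561, (cx,cy)=(0.9973,0.0732)
member 4 (2-3): L=3.4982, (cx,cy)=(0.5334,0.8459)
member 5 (2-4): L=4.1000, (cx,cy)=(1.0000,0.0000)
member 6 (3-4): L=3.7076, (cx,cy)=(0.6025,-0.7981)
member 7 (3-5): L=3.8390, (cx,cy)=(1.0000,0.0000)
member 8 (4-5): L=3.3663, (cx,cy)=(0.4768,0.8790)
solve A·x = −loads:
  F[0-1] = -1186.2570 N (compression)
  F[0-2] = +4040.1368 N (tension)
  F[1-2] = +1106.3081 N (tension)
  F[1-3] = -1276.8515 N (compression)
  F[2-3] = +1146.7413 N (tension)
  F[2-4] = +661.7391 N (tension)
  F[3-4] = -1098.2436 N (compression)
  F[3-5] = -0.0000 N (compression)
  F[4-5] = -0.0000 N (compression)
  Rx@0 = -3401.4100 N
  Ry@0 = +999.6168 N
  Ry@4 = +876.4932 N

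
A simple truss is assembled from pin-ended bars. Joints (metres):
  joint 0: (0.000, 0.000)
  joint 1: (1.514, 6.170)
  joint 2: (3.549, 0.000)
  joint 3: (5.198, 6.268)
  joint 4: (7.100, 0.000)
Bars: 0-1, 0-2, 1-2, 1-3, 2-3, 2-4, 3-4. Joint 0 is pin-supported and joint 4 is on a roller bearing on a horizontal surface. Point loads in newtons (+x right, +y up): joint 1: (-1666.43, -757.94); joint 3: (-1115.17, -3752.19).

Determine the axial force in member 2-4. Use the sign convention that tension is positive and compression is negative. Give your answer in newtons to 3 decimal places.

144.442

N=5 nodes, M=7 members, R=3 reactions → 2N=10, M+R=10
member 0 (0-1): L=6.3530, (cx,cy)=(0.2383,0.9712)
member 1 (0-2): L=3.5490, (cx,cy)=(1.0000,0.0000)
member 2 (1-2): L=6.4969, (cx,cy)=(0.3132,-0.9497)
member 3 (1-3): L=3.6853, (cx,cy)=(0.9996,0.0266)
member 4 (2-3): L=6.4813, (cx,cy)=(0.2544,0.9671)
member 5 (2-4): L=3.5510, (cx,cy)=(1.0000,0.0000)
member 6 (3-4): L=6.5502, (cx,cy)=(0.2904,-0.9569)
solve A·x = −loads:
  F[0-1] = -4153.7992 N (compression)
  F[0-2] = -1791.7032 N (compression)
  F[1-2] = +3438.5611 N (tension)
  F[1-3] = -400.6509 N (compression)
  F[2-3] = -3376.6463 N (compression)
  F[2-4] = +144.4423 N (tension)
  F[3-4] = -497.4392 N (compression)
  Rx@0 = +2781.6000 N
  Ry@0 = +4034.1235 N
  Ry@4 = +476.0065 N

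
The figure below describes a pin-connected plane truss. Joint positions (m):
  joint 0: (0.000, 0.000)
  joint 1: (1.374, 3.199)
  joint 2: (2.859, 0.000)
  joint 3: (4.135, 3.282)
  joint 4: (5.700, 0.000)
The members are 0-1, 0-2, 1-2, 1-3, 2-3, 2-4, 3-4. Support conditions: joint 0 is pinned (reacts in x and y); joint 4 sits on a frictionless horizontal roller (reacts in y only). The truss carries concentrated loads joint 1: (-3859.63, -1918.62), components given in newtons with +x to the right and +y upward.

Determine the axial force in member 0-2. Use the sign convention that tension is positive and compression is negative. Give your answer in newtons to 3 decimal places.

-2303.834

N=5 nodes, M=7 members, R=3 reactions → 2N=10, M+R=10
member 0 (0-1): L=3.4816, (cx,cy)=(0.3946,0.9188)
member 1 (0-2): L=2.8590, (cx,cy)=(1.0000,0.0000)
member 2 (1-2): L=3.5269, (cx,cy)=(0.4211,-0.9070)
member 3 (1-3): L=2.7622, (cx,cy)=(0.9995,0.0300)
member 4 (2-3): L=3.5213, (cx,cy)=(0.3624,0.9320)
member 5 (2-4): L=2.8410, (cx,cy)=(1.0000,0.0000)
member 6 (3-4): L=3.6360, (cx,cy)=(0.4304,-0.9026)
solve A·x = −loads:
  F[0-1] = -3942.2455 N (compression)
  F[0-2] = -2303.8341 N (compression)
  F[1-2] = +1927.7086 N (tension)
  F[1-3] = +1492.8407 N (tension)
  F[2-3] = -1876.0005 N (compression)
  F[2-4] = -812.3715 N (compression)
  F[3-4] = +1887.4192 N (tension)
  Rx@0 = +3859.6300 N
  Ry@0 = +3622.2643 N
  Ry@4 = -1703.6443 N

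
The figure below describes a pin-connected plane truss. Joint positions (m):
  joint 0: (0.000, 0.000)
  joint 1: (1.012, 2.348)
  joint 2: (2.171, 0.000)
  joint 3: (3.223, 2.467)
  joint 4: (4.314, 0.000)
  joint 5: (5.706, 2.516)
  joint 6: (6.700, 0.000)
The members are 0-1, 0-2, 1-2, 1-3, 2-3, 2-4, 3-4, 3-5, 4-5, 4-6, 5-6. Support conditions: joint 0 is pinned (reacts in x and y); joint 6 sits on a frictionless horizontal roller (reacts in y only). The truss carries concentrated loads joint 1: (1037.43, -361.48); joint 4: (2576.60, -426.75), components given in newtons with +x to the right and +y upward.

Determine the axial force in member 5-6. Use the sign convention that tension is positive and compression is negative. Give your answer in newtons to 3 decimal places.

N=7 nodes, M=11 members, R=3 reactions → 2N=14, M+R=14
member 0 (0-1): L=2.5568, (cx,cy)=(0.3958,0.9183)
member 1 (0-2): L=2.1710, (cx,cy)=(1.0000,0.0000)
member 2 (1-2): L=2.6185, (cx,cy)=(0.4426,-0.8967)
member 3 (1-3): L=2.2142, (cx,cy)=(0.9986,0.0537)
member 4 (2-3): L=2.6819, (cx,cy)=(0.3923,0.9199)
member 5 (2-4): L=2.1430, (cx,cy)=(1.0000,0.0000)
member 6 (3-4): L=2.6975, (cx,cy)=(0.4045,-0.9146)
member 7 (3-5): L=2.4835, (cx,cy)=(0.9998,0.0197)
member 8 (4-5): L=2.8754, (cx,cy)=(0.4841,0.8750)
member 9 (4-6): L=2.3860, (cx,cy)=(1.0000,0.0000)
member 10 (5-6): L=2.7052, (cx,cy)=(0.3674,-0.9300)
solve A·x = −loads:
  F[0-1] = -103.7632 N (compression)
  F[0-2] = +3655.1002 N (tension)
  F[1-2] = -352.2293 N (compression)
  F[1-3] = -923.9300 N (compression)
  F[2-3] = +343.3647 N (tension)
  F[2-4] = +3364.5087 N (tension)
  F[3-4] = -305.3952 N (compression)
  F[3-5] = -664.5202 N (compression)
  F[4-5] = +806.9082 N (tension)
  F[4-6] = +273.7612 N (tension)
  F[5-6] = -745.0584 N (compression)
  Rx@0 = -3614.0300 N
  Ry@0 = +95.2893 N
  Ry@6 = +692.9407 N

-745.058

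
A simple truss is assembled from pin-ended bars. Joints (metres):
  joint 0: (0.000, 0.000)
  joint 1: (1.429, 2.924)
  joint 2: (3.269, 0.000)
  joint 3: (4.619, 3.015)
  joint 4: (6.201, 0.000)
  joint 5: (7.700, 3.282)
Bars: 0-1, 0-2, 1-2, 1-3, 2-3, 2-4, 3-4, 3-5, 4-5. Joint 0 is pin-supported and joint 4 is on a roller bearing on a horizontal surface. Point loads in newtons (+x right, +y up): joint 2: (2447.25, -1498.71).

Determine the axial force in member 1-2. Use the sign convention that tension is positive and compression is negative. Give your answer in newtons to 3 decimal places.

N=6 nodes, M=9 members, R=3 reactions → 2N=12, M+R=12
member 0 (0-1): L=3.2545, (cx,cy)=(0.4391,0.8984)
member 1 (0-2): L=3.2690, (cx,cy)=(1.0000,0.0000)
member 2 (1-2): L=3.4548, (cx,cy)=(0.5326,-0.8464)
member 3 (1-3): L=3.1913, (cx,cy)=(0.9996,0.0285)
member 4 (2-3): L=3.3034, (cx,cy)=(0.4087,0.9127)
member 5 (2-4): L=2.9320, (cx,cy)=(1.0000,0.0000)
member 6 (3-4): L=3.4048, (cx,cy)=(0.4646,-0.8855)
member 7 (3-5): L=3.0925, (cx,cy)=(0.9963,0.0863)
member 8 (4-5): L=3.6081, (cx,cy)=(0.4155,0.9096)
solve A·x = −loads:
  F[0-1] = -788.7288 N (compression)
  F[0-2] = +2793.5677 N (tension)
  F[1-2] = +811.0289 N (tension)
  F[1-3] = -778.5869 N (compression)
  F[2-3] = +889.9909 N (tension)
  F[2-4] = +414.5624 N (tension)
  F[3-4] = -892.2374 N (compression)
  F[3-5] = -0.0000 N (compression)
  F[4-5] = +0.0000 N (tension)
  Rx@0 = -2447.2500 N
  Ry@0 = +708.6305 N
  Ry@4 = +790.0795 N

811.029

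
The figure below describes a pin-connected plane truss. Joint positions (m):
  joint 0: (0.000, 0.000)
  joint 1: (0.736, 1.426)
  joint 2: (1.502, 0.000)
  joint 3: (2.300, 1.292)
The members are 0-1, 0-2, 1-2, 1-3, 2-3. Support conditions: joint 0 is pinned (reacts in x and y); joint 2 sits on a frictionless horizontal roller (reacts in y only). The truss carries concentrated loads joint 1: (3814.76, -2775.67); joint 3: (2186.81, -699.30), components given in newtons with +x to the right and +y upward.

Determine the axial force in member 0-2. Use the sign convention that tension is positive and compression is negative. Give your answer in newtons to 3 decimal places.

N=4 nodes, M=5 members, R=3 reactions → 2N=8, M+R=8
member 0 (0-1): L=1.6047, (cx,cy)=(0.4586,0.8886)
member 1 (0-2): L=1.5020, (cx,cy)=(1.0000,0.0000)
member 2 (1-2): L=1.6187, (cx,cy)=(0.4732,-0.8809)
member 3 (1-3): L=1.5697, (cx,cy)=(0.9963,-0.0854)
member 4 (2-3): L=1.5186, (cx,cy)=(0.5255,0.8508)
solve A·x = −loads:
  F[0-1] = +5017.6393 N (tension)
  F[0-2] = +3700.2653 N (tension)
  F[1-2] = -8454.0167 N (compression)
  F[1-3] = +2496.2277 N (tension)
  F[2-3] = -571.4747 N (compression)
  Rx@0 = -6001.5700 N
  Ry@0 = -4458.7779 N
  Ry@2 = +7933.7479 N

3700.265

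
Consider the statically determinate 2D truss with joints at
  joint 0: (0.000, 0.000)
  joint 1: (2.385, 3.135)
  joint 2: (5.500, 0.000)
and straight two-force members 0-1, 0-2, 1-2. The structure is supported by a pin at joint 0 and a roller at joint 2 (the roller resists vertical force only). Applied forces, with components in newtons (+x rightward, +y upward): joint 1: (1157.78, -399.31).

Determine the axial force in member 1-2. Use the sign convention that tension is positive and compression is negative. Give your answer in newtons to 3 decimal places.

N=3 nodes, M=3 members, R=3 reactions → 2N=6, M+R=6
member 0 (0-1): L=3.9391, (cx,cy)=(0.6055,0.7959)
member 1 (0-2): L=5.5000, (cx,cy)=(1.0000,0.0000)
member 2 (1-2): L=4.4194, (cx,cy)=(0.7048,-0.7094)
solve A·x = −loads:
  F[0-1] = +545.0397 N (tension)
  F[0-2] = +827.7752 N (tension)
  F[1-2] = -1174.4150 N (compression)
  Rx@0 = -1157.7800 N
  Ry@0 = -433.7799 N
  Ry@2 = +833.0899 N

-1174.415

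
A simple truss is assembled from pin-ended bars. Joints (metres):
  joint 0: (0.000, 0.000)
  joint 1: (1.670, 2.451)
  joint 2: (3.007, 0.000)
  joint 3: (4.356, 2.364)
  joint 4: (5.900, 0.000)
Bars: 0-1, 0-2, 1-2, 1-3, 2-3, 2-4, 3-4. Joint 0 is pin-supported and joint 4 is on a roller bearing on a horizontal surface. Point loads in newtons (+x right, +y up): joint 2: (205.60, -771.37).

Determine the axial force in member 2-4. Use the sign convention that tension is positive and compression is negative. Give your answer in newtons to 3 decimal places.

256.770

N=5 nodes, M=7 members, R=3 reactions → 2N=10, M+R=10
member 0 (0-1): L=2.9659, (cx,cy)=(0.5631,0.8264)
member 1 (0-2): L=3.0070, (cx,cy)=(1.0000,0.0000)
member 2 (1-2): L=2.7919, (cx,cy)=(0.4789,-0.8779)
member 3 (1-3): L=2.6874, (cx,cy)=(0.9995,-0.0324)
member 4 (2-3): L=2.7218, (cx,cy)=(0.4956,0.8685)
member 5 (2-4): L=2.8930, (cx,cy)=(1.0000,0.0000)
member 6 (3-4): L=2.8235, (cx,cy)=(0.5468,-0.8372)
solve A·x = −loads:
  F[0-1] = -457.6842 N (compression)
  F[0-2] = +463.3106 N (tension)
  F[1-2] = +448.2758 N (tension)
  F[1-3] = -472.6274 N (compression)
  F[2-3] = +435.0267 N (tension)
  F[2-4] = +256.7698 N (tension)
  F[3-4] = -469.5611 N (compression)
  Rx@0 = -205.6000 N
  Ry@0 = +378.2328 N
  Ry@4 = +393.1372 N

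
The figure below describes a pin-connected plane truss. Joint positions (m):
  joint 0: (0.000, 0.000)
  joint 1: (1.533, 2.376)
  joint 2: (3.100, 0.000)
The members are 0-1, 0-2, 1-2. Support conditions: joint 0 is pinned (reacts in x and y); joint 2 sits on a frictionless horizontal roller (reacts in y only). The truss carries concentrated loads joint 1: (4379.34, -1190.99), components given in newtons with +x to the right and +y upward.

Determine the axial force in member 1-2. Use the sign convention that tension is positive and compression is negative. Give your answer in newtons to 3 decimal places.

-4726.319

N=3 nodes, M=3 members, R=3 reactions → 2N=6, M+R=6
member 0 (0-1): L=2.8276, (cx,cy)=(0.5422,0.8403)
member 1 (0-2): L=3.1000, (cx,cy)=(1.0000,0.0000)
member 2 (1-2): L=2.8462, (cx,cy)=(0.5506,-0.8348)
solve A·x = −loads:
  F[0-1] = +3278.1008 N (tension)
  F[0-2] = +2602.1143 N (tension)
  F[1-2] = -4726.3194 N (compression)
  Rx@0 = -4379.3400 N
  Ry@0 = -2754.5260 N
  Ry@2 = +3945.5160 N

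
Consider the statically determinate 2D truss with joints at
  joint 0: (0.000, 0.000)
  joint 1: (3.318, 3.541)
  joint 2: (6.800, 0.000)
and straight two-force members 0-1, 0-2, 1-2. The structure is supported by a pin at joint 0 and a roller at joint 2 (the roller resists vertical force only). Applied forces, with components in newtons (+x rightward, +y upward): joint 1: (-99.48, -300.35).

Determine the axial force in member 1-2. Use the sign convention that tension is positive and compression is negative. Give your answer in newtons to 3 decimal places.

N=3 nodes, M=3 members, R=3 reactions → 2N=6, M+R=6
member 0 (0-1): L=4.8526, (cx,cy)=(0.6838,0.7297)
member 1 (0-2): L=6.8000, (cx,cy)=(1.0000,0.0000)
member 2 (1-2): L=4.9662, (cx,cy)=(0.7011,-0.7130)
solve A·x = −loads:
  F[0-1] = -281.7550 N (compression)
  F[0-2] = +93.1717 N (tension)
  F[1-2] = -132.8856 N (compression)
  Rx@0 = +99.4800 N
  Ry@0 = +205.5996 N
  Ry@2 = +94.7504 N

-132.886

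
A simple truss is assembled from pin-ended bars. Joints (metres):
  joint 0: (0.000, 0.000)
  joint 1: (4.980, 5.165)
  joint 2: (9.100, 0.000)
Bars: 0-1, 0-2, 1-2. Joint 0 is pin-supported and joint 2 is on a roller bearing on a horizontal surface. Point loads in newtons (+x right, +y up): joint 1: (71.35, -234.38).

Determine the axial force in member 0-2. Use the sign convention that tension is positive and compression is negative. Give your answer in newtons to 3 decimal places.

134.618

N=3 nodes, M=3 members, R=3 reactions → 2N=6, M+R=6
member 0 (0-1): L=7.1748, (cx,cy)=(0.6941,0.7199)
member 1 (0-2): L=9.1000, (cx,cy)=(1.0000,0.0000)
member 2 (1-2): L=6.6069, (cx,cy)=(0.6236,-0.7818)
solve A·x = −loads:
  F[0-1] = -91.1510 N (compression)
  F[0-2] = +134.6176 N (tension)
  F[1-2] = -215.8762 N (compression)
  Rx@0 = -71.3500 N
  Ry@0 = +65.6179 N
  Ry@2 = +168.7621 N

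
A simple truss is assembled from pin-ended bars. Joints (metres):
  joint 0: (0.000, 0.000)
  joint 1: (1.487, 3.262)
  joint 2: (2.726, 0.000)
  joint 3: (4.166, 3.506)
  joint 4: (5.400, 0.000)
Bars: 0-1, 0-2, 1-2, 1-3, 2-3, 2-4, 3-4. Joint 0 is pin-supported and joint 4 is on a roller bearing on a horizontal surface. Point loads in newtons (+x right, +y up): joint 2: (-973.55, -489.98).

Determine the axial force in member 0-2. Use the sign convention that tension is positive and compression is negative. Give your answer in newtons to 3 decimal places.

N=5 nodes, M=7 members, R=3 reactions → 2N=10, M+R=10
member 0 (0-1): L=3.5849, (cx,cy)=(0.4148,0.9099)
member 1 (0-2): L=2.7260, (cx,cy)=(1.0000,0.0000)
member 2 (1-2): L=3.4894, (cx,cy)=(0.3551,-0.9348)
member 3 (1-3): L=2.6901, (cx,cy)=(0.9959,0.0907)
member 4 (2-3): L=3.7902, (cx,cy)=(0.3799,0.9250)
member 5 (2-4): L=2.6740, (cx,cy)=(1.0000,0.0000)
member 6 (3-4): L=3.7168, (cx,cy)=(0.3320,-0.9433)
solve A·x = −loads:
  F[0-1] = -266.6516 N (compression)
  F[0-2] = -862.9454 N (compression)
  F[1-2] = +240.4494 N (tension)
  F[1-3] = -196.7939 N (compression)
  F[2-3] = +286.6965 N (tension)
  F[2-4] = +87.0590 N (tension)
  F[3-4] = -262.2230 N (compression)
  Rx@0 = +973.5500 N
  Ry@0 = +242.6308 N
  Ry@4 = +247.3492 N

-862.945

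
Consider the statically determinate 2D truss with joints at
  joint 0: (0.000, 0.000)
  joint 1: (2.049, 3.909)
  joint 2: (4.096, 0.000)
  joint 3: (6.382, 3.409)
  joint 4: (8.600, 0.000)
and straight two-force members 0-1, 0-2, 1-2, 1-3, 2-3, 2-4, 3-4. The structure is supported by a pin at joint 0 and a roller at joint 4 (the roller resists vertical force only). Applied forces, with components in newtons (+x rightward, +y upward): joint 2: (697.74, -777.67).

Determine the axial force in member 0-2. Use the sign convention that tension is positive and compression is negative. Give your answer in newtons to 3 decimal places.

N=5 nodes, M=7 members, R=3 reactions → 2N=10, M+R=10
member 0 (0-1): L=4.4135, (cx,cy)=(0.4643,0.8857)
member 1 (0-2): L=4.0960, (cx,cy)=(1.0000,0.0000)
member 2 (1-2): L=4.4125, (cx,cy)=(0.4639,-0.8859)
member 3 (1-3): L=4.3618, (cx,cy)=(0.9934,-0.1146)
member 4 (2-3): L=4.1045, (cx,cy)=(0.5569,0.8305)
member 5 (2-4): L=4.5040, (cx,cy)=(1.0000,0.0000)
member 6 (3-4): L=4.0670, (cx,cy)=(0.5454,-0.8382)
solve A·x = −loads:
  F[0-1] = -459.8428 N (compression)
  F[0-2] = +911.2271 N (tension)
  F[1-2] = +518.9109 N (tension)
  F[1-3] = -457.2267 N (compression)
  F[2-3] = +382.8494 N (tension)
  F[2-4] = +240.9858 N (tension)
  F[3-4] = -441.8839 N (compression)
  Rx@0 = -697.7400 N
  Ry@0 = +407.2821 N
  Ry@4 = +370.3879 N

911.227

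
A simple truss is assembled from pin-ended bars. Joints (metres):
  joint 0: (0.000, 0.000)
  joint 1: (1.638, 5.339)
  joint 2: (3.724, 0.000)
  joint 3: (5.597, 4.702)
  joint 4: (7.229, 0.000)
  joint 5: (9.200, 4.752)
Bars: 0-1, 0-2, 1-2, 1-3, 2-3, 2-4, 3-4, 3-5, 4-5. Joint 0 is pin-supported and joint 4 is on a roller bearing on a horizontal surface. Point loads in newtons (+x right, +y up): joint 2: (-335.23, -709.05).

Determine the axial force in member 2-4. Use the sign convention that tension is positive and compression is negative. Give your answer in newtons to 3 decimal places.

N=6 nodes, M=9 members, R=3 reactions → 2N=12, M+R=12
member 0 (0-1): L=5.5846, (cx,cy)=(0.2933,0.9560)
member 1 (0-2): L=3.7240, (cx,cy)=(1.0000,0.0000)
member 2 (1-2): L=5.7320, (cx,cy)=(0.3639,-0.9314)
member 3 (1-3): L=4.0099, (cx,cy)=(0.9873,-0.1589)
member 4 (2-3): L=5.0613, (cx,cy)=(0.3701,0.9290)
member 5 (2-4): L=3.5050, (cx,cy)=(1.0000,0.0000)
member 6 (3-4): L=4.9772, (cx,cy)=(0.3279,-0.9447)
member 7 (3-5): L=3.6033, (cx,cy)=(0.9999,0.0139)
member 8 (4-5): L=5.1445, (cx,cy)=(0.3831,0.9237)
solve A·x = −loads:
  F[0-1] = -359.6005 N (compression)
  F[0-2] = -229.7572 N (compression)
  F[1-2] = +413.2949 N (tension)
  F[1-3] = -259.1697 N (compression)
  F[2-3] = +348.8612 N (tension)
  F[2-4] = +126.7786 N (tension)
  F[3-4] = -386.6413 N (compression)
  F[3-5] = +0.0000 N (tension)
  F[4-5] = -0.0000 N (compression)
  Rx@0 = +335.2300 N
  Ry@0 = +343.7848 N
  Ry@4 = +365.2652 N

126.779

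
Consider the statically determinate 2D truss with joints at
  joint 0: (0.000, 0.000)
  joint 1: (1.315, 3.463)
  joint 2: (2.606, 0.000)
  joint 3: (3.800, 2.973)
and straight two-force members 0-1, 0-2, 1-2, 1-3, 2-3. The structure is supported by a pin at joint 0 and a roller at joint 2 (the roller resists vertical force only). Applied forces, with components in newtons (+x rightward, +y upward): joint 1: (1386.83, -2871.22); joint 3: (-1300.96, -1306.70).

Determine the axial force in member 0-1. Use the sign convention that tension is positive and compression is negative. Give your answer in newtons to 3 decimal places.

-497.362

N=4 nodes, M=5 members, R=3 reactions → 2N=8, M+R=8
member 0 (0-1): L=3.7043, (cx,cy)=(0.3550,0.9349)
member 1 (0-2): L=2.6060, (cx,cy)=(1.0000,0.0000)
member 2 (1-2): L=3.6958, (cx,cy)=(0.3493,-0.9370)
member 3 (1-3): L=2.5328, (cx,cy)=(0.9811,-0.1935)
member 4 (2-3): L=3.2038, (cx,cy)=(0.3727,0.9280)
solve A·x = −loads:
  F[0-1] = -497.3625 N (compression)
  F[0-2] = +262.4317 N (tension)
  F[1-2] = -2416.6714 N (compression)
  F[1-3] = -733.0632 N (compression)
  F[2-3] = -1560.9706 N (compression)
  Rx@0 = -85.8700 N
  Ry@0 = +464.9682 N
  Ry@2 = +3712.9518 N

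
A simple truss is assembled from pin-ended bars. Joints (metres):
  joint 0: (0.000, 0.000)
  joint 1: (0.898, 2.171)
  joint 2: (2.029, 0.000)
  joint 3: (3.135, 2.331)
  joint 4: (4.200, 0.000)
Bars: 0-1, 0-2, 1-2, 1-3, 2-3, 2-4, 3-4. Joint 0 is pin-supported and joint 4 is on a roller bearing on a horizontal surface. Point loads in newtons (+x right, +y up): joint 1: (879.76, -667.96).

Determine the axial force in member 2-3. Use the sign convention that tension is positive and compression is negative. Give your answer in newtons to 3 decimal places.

N=5 nodes, M=7 members, R=3 reactions → 2N=10, M+R=10
member 0 (0-1): L=2.3494, (cx,cy)=(0.3822,0.9241)
member 1 (0-2): L=2.0290, (cx,cy)=(1.0000,0.0000)
member 2 (1-2): L=2.4479, (cx,cy)=(0.4620,-0.8869)
member 3 (1-3): L=2.2427, (cx,cy)=(0.9975,0.0713)
member 4 (2-3): L=2.5801, (cx,cy)=(0.4287,0.9035)
member 5 (2-4): L=2.1710, (cx,cy)=(1.0000,0.0000)
member 6 (3-4): L=2.5628, (cx,cy)=(0.4156,-0.9096)
solve A·x = −loads:
  F[0-1] = -76.1758 N (compression)
  F[0-2] = +908.8764 N (tension)
  F[1-2] = -720.2573 N (compression)
  F[1-3] = -577.5738 N (compression)
  F[2-3] = +707.0293 N (tension)
  F[2-4] = +273.0203 N (tension)
  F[3-4] = -656.9840 N (compression)
  Rx@0 = -879.7600 N
  Ry@0 = +70.3917 N
  Ry@4 = +597.5683 N

707.029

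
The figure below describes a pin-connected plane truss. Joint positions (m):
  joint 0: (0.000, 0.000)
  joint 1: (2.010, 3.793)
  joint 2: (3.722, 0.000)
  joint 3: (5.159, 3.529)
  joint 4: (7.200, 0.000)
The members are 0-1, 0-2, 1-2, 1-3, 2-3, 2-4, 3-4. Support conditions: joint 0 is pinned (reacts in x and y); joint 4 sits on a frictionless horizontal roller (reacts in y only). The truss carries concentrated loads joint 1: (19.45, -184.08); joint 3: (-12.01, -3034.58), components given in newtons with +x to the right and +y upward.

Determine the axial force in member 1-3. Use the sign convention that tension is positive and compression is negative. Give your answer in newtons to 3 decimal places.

-945.362

N=5 nodes, M=7 members, R=3 reactions → 2N=10, M+R=10
member 0 (0-1): L=4.2927, (cx,cy)=(0.4682,0.8836)
member 1 (0-2): L=3.7220, (cx,cy)=(1.0000,0.0000)
member 2 (1-2): L=4.1615, (cx,cy)=(0.4114,-0.9115)
member 3 (1-3): L=3.1600, (cx,cy)=(0.9965,-0.0835)
member 4 (2-3): L=3.8104, (cx,cy)=(0.3771,0.9262)
member 5 (2-4): L=3.4780, (cx,cy)=(1.0000,0.0000)
member 6 (3-4): L=4.0767, (cx,cy)=(0.5006,-0.8657)
solve A·x = −loads:
  F[0-1] = -1118.7748 N (compression)
  F[0-2] = +531.2961 N (tension)
  F[1-2] = +969.2701 N (tension)
  F[1-3] = -945.3624 N (compression)
  F[2-3] = -953.8833 N (compression)
  F[2-4] = +1289.7857 N (tension)
  F[3-4] = -2576.2252 N (compression)
  Rx@0 = -7.4400 N
  Ry@0 = +988.5503 N
  Ry@4 = +2230.1097 N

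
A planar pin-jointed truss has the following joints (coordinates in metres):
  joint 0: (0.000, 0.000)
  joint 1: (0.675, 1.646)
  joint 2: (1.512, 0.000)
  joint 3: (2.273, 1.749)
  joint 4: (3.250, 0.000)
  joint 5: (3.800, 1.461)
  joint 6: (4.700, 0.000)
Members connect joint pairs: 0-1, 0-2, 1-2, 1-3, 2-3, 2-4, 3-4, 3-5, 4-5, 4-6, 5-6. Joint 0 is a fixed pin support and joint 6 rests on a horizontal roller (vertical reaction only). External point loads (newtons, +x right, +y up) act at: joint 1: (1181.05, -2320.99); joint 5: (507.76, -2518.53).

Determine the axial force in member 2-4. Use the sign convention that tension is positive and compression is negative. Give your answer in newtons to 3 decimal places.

1965.903

N=7 nodes, M=11 members, R=3 reactions → 2N=14, M+R=14
member 0 (0-1): L=1.7790, (cx,cy)=(0.3794,0.9252)
member 1 (0-2): L=1.5120, (cx,cy)=(1.0000,0.0000)
member 2 (1-2): L=1.8466, (cx,cy)=(0.4533,-0.8914)
member 3 (1-3): L=1.6013, (cx,cy)=(0.9979,0.0643)
member 4 (2-3): L=1.9074, (cx,cy)=(0.3990,0.9170)
member 5 (2-4): L=1.7380, (cx,cy)=(1.0000,0.0000)
member 6 (3-4): L=2.0034, (cx,cy)=(0.4877,-0.8730)
member 7 (3-5): L=1.5539, (cx,cy)=(0.9827,-0.1853)
member 8 (4-5): L=1.5611, (cx,cy)=(0.3523,0.9359)
member 9 (4-6): L=1.4500, (cx,cy)=(1.0000,0.0000)
member 10 (5-6): L=1.7160, (cx,cy)=(0.5245,-0.8514)
solve A·x = −loads:
  F[0-1] = -2051.9041 N (compression)
  F[0-2] = +2467.3448 N (tension)
  F[1-2] = -596.1664 N (compression)
  F[1-3] = -1692.8669 N (compression)
  F[2-3] = +579.5305 N (tension)
  F[2-4] = +1965.9029 N (tension)
  F[3-4] = -188.8559 N (compression)
  F[3-5] = -1390.1265 N (compression)
  F[4-5] = +176.1719 N (tension)
  F[4-6] = +1811.7342 N (tension)
  F[5-6] = -3454.2940 N (compression)
  Rx@0 = -1688.8100 N
  Ry@0 = +1898.4715 N
  Ry@6 = +2941.0485 N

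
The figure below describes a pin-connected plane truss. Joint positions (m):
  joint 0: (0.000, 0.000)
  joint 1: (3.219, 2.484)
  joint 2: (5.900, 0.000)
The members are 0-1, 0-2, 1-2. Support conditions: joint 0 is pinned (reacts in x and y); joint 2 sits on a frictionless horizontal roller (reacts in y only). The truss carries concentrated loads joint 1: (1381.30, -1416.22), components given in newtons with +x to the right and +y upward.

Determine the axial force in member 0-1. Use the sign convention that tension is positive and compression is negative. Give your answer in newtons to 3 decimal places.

-101.468

N=3 nodes, M=3 members, R=3 reactions → 2N=6, M+R=6
member 0 (0-1): L=4.0660, (cx,cy)=(0.7917,0.6109)
member 1 (0-2): L=5.9000, (cx,cy)=(1.0000,0.0000)
member 2 (1-2): L=3.6549, (cx,cy)=(0.7335,-0.6796)
solve A·x = −loads:
  F[0-1] = -101.4683 N (compression)
  F[0-2] = +1461.6315 N (tension)
  F[1-2] = -1992.5631 N (compression)
  Rx@0 = -1381.3000 N
  Ry@0 = +61.9893 N
  Ry@2 = +1354.2307 N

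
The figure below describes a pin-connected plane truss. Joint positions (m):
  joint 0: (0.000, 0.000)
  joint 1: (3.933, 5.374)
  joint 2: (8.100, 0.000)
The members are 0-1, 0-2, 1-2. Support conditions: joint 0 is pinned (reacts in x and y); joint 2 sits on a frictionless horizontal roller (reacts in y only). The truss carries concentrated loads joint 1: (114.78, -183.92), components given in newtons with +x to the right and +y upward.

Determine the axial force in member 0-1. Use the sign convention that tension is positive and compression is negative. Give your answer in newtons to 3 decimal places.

-22.882

N=3 nodes, M=3 members, R=3 reactions → 2N=6, M+R=6
member 0 (0-1): L=6.6595, (cx,cy)=(0.5906,0.8070)
member 1 (0-2): L=8.1000, (cx,cy)=(1.0000,0.0000)
member 2 (1-2): L=6.8003, (cx,cy)=(0.6128,-0.7903)
solve A·x = −loads:
  F[0-1] = -22.8819 N (compression)
  F[0-2] = +128.2938 N (tension)
  F[1-2] = -209.3672 N (compression)
  Rx@0 = -114.7800 N
  Ry@0 = +18.4651 N
  Ry@2 = +165.4549 N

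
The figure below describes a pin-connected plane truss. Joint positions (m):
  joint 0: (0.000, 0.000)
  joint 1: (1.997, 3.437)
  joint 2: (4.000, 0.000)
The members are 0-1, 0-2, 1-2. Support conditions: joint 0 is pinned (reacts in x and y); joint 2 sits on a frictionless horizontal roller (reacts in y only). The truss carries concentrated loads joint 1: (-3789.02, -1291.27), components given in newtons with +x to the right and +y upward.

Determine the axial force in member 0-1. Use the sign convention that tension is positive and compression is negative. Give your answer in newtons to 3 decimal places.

N=3 nodes, M=3 members, R=3 reactions → 2N=6, M+R=6
member 0 (0-1): L=3.9750, (cx,cy)=(0.5024,0.8646)
member 1 (0-2): L=4.0000, (cx,cy)=(1.0000,0.0000)
member 2 (1-2): L=3.9781, (cx,cy)=(0.5035,-0.8640)
solve A·x = −loads:
  F[0-1] = -4513.2065 N (compression)
  F[0-2] = -1521.6558 N (compression)
  F[1-2] = +3022.0875 N (tension)
  Rx@0 = +3789.0200 N
  Ry@0 = +3902.3189 N
  Ry@2 = -2611.0489 N

-4513.207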